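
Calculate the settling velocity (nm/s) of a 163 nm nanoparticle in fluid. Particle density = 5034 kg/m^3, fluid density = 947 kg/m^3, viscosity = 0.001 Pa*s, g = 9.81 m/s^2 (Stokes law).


Radius R = 163/2 nm = 8.15e-08 m
Density difference = 5034 - 947 = 4087 kg/m^3
v = 2 * R^2 * (rho_p - rho_f) * g / (9 * eta)
v = 2 * (8.15e-08)^2 * 4087 * 9.81 / (9 * 0.001)
v = 5.91802e-08 m/s = 59.1802 nm/s

59.1802


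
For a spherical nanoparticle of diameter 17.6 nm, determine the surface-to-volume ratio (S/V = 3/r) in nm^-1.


Radius r = 17.6/2 = 8.8 nm
S/V = 3 / r = 3 / 8.8
S/V = 0.3409 nm^-1

0.3409


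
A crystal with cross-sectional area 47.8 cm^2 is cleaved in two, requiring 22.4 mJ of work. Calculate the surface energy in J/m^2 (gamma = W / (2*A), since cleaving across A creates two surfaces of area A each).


Convert: A = 47.8 cm^2 = 0.00478 m^2, W = 22.4 mJ = 0.0224 J
Cleaving exposes two faces of area A, so total new surface = 2*A and gamma = W / (2*A)
gamma = 0.0224 / (2 * 0.00478)
gamma = 2.343 J/m^2

2.343


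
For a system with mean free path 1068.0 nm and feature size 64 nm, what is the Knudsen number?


Knudsen number Kn = lambda / L
Kn = 1068.0 / 64
Kn = 16.6875

16.6875


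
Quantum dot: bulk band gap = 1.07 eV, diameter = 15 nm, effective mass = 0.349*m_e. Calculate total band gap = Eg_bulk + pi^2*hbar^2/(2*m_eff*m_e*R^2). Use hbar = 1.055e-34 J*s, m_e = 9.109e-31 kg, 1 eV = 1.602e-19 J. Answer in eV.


Radius R = 15/2 nm = 7.5e-09 m
Confinement energy dE = pi^2 * hbar^2 / (2 * m_eff * m_e * R^2)
dE = pi^2 * (1.055e-34)^2 / (2 * 0.349 * 9.109e-31 * (7.5e-09)^2) J, divided by 1.602e-19 J/eV
dE = 0.0192 eV
Total band gap = E_g(bulk) + dE = 1.07 + 0.0192 = 1.0892 eV

1.0892


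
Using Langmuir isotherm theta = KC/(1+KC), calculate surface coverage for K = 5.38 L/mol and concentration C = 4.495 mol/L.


Langmuir isotherm: theta = K*C / (1 + K*C)
K*C = 5.38 * 4.495 = 24.1831
theta = 24.1831 / (1 + 24.1831) = 24.1831 / 25.1831
theta = 0.9603

0.9603


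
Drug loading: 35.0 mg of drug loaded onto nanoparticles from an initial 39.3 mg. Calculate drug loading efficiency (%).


Drug loading efficiency = (drug loaded / drug initial) * 100
DLE = 35.0 / 39.3 * 100
DLE = 0.8906 * 100
DLE = 89.06%

89.06


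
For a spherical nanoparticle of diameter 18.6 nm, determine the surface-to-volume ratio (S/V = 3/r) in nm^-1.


Radius r = 18.6/2 = 9.3 nm
S/V = 3 / r = 3 / 9.3
S/V = 0.3226 nm^-1

0.3226


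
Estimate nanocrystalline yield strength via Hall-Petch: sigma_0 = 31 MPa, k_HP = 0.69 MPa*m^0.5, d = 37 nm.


d = 37 nm = 3.7e-08 m
sqrt(d) = 0.0001923538
Hall-Petch contribution = k / sqrt(d) = 0.69 / 0.0001923538 = 3587.1 MPa
sigma = sigma_0 + k/sqrt(d) = 31 + 3587.1 = 3618.1 MPa

3618.1


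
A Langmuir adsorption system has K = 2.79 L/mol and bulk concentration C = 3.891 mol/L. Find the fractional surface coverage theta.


Langmuir isotherm: theta = K*C / (1 + K*C)
K*C = 2.79 * 3.891 = 10.85589
theta = 10.85589 / (1 + 10.85589) = 10.85589 / 11.85589
theta = 0.9157

0.9157


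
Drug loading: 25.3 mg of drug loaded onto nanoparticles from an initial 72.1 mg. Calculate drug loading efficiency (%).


Drug loading efficiency = (drug loaded / drug initial) * 100
DLE = 25.3 / 72.1 * 100
DLE = 0.3509 * 100
DLE = 35.09%

35.09


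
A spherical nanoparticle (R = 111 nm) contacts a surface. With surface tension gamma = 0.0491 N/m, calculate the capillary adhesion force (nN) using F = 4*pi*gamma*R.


Convert radius: R = 111 nm = 1.11e-07 m
F = 4 * pi * gamma * R
F = 4 * pi * 0.0491 * 1.11e-07
F = 6.8488e-08 N = 68.488 nN

68.488


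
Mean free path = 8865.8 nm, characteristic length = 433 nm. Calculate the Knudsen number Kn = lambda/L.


Knudsen number Kn = lambda / L
Kn = 8865.8 / 433
Kn = 20.4753

20.4753


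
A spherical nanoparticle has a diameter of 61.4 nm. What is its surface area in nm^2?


Radius r = 61.4/2 = 30.7 nm
Surface area SA = 4 * pi * r^2
SA = 4 * pi * (30.7)^2
SA = 11843.68 nm^2

11843.68


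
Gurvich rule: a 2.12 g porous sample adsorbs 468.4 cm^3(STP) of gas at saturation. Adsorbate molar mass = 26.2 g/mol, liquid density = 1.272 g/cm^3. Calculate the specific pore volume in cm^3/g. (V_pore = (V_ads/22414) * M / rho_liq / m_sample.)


Moles adsorbed n = V_ads / 22414 = 468.4 / 22414 = 2.089765e-02 mol
Liquid volume V_liq = n * M / rho_liq = 2.089765e-02 * 26.2 / 1.272 = 0.43044 cm^3
Specific pore volume V_pore = V_liq / m_sample = 0.43044 / 2.12
V_pore = 0.203 cm^3/g

0.203


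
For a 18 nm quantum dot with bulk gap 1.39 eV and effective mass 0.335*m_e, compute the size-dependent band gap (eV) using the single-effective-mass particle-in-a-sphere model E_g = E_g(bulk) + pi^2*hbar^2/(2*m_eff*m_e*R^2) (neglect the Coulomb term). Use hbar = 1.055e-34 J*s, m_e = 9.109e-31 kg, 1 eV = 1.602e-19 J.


Radius R = 18/2 nm = 9e-09 m
Confinement energy dE = pi^2 * hbar^2 / (2 * m_eff * m_e * R^2)
dE = pi^2 * (1.055e-34)^2 / (2 * 0.335 * 9.109e-31 * (9e-09)^2) J, divided by 1.602e-19 J/eV
dE = 0.0139 eV
Total band gap = E_g(bulk) + dE = 1.39 + 0.0139 = 1.4039 eV

1.4039


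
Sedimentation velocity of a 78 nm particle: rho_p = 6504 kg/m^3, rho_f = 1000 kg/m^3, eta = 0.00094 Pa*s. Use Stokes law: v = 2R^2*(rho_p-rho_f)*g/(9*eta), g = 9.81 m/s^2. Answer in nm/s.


Radius R = 78/2 nm = 3.9e-08 m
Density difference = 6504 - 1000 = 5504 kg/m^3
v = 2 * R^2 * (rho_p - rho_f) * g / (9 * eta)
v = 2 * (3.9e-08)^2 * 5504 * 9.81 / (9 * 0.00094)
v = 1.9415e-08 m/s = 19.415 nm/s

19.415


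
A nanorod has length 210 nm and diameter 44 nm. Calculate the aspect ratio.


Aspect ratio AR = length / diameter
AR = 210 / 44
AR = 4.77

4.77


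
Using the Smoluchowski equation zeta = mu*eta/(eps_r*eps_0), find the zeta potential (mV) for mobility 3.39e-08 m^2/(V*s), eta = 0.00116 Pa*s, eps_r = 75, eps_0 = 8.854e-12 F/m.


Smoluchowski equation: zeta = mu * eta / (eps_r * eps_0)
zeta = 3.39e-08 * 0.00116 / (75 * 8.854e-12)
zeta = 0.059218 V = 59.22 mV

59.22


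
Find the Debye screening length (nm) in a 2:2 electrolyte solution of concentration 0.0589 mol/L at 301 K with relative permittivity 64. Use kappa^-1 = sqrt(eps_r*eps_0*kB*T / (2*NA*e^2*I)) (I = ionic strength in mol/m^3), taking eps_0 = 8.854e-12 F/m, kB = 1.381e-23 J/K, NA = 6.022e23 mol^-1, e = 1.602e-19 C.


Ionic strength I = 0.0589 * 2^2 * 1000 = 235.6 mol/m^3
kappa^-1 = sqrt(64 * 8.854e-12 * 1.381e-23 * 301 / (2 * 6.022e23 * (1.602e-19)^2 * 235.6))
kappa^-1 = 0.569 nm

0.569


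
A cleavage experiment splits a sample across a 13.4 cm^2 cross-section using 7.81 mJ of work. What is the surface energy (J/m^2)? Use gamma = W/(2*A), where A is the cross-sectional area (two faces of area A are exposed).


Convert: A = 13.4 cm^2 = 0.00134 m^2, W = 7.81 mJ = 0.00781 J
Cleaving exposes two faces of area A, so total new surface = 2*A and gamma = W / (2*A)
gamma = 0.00781 / (2 * 0.00134)
gamma = 2.914 J/m^2

2.914


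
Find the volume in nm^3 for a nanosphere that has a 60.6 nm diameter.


Radius r = 60.6/2 = 30.3 nm
Volume V = (4/3) * pi * r^3
V = (4/3) * pi * (30.3)^3
V = 116524.3 nm^3

116524.3


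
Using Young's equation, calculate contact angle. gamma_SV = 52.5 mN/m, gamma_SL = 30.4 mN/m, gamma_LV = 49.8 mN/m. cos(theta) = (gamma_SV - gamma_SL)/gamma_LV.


cos(theta) = (gamma_SV - gamma_SL) / gamma_LV
cos(theta) = (52.5 - 30.4) / 49.8
cos(theta) = 0.443775
theta = arccos(0.443775) = 63.66 degrees

63.66


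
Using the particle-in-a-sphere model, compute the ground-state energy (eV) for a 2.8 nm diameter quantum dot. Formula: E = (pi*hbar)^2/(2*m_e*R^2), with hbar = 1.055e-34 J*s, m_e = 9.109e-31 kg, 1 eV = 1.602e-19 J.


Radius R = 2.8/2 = 1.4 nm = 1.4e-09 m
E = (pi * 1.055e-34)^2 / (2 * 9.109e-31 * (1.4e-09)^2)
E(J) = 3.07644e-20
E = E(J) / 1.602e-19 = 0.192 eV

0.192


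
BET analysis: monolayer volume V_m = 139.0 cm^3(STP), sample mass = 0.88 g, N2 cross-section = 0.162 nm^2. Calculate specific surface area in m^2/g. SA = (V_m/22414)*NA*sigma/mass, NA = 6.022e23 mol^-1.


Number of moles in monolayer = V_m / 22414 = 139.0 / 22414 = 0.00620148
Number of molecules = moles * NA = 0.00620148 * 6.022e23
SA = molecules * sigma / mass
SA = (139.0 / 22414) * 6.022e23 * 0.162e-18 / 0.88
SA = 687.5 m^2/g

687.5


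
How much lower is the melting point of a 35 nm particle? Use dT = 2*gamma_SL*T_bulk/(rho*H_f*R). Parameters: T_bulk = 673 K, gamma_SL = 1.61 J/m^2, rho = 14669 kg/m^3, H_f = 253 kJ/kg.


Radius R = 35/2 = 17.5 nm = 1.75e-08 m
Convert H_f = 253 kJ/kg = 253000 J/kg
dT = 2 * gamma_SL * T_bulk / (rho * H_f * R)
dT = 2 * 1.61 * 673 / (14669 * 253000 * 1.75e-08)
dT = 33.4 K

33.4


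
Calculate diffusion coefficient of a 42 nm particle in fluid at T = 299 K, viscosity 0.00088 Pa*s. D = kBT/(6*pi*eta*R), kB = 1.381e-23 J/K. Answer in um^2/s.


Radius R = 42/2 = 21 nm = 2.1e-08 m
D = kB*T / (6*pi*eta*R)
D = 1.381e-23 * 299 / (6 * pi * 0.00088 * 2.1e-08)
D = 1.18539e-11 m^2/s = 11.854 um^2/s

11.854


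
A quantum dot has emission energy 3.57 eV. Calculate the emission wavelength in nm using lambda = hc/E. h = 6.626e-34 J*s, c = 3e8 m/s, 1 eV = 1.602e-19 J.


Convert energy: E = 3.57 eV = 3.57 * 1.602e-19 = 5.71914e-19 J
lambda = h*c / E = 6.626e-34 * 3e8 / 5.71914e-19
lambda = 3.4757e-07 m = 347.6 nm

347.6


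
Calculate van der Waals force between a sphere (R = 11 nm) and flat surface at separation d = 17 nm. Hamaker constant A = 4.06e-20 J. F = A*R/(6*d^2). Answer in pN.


Convert to SI: R = 11 nm = 1.1e-08 m, d = 17 nm = 1.7e-08 m
F = A * R / (6 * d^2)
F = 4.06e-20 * 1.1e-08 / (6 * (1.7e-08)^2)
F = 2.57555e-13 N = 0.258 pN

0.258


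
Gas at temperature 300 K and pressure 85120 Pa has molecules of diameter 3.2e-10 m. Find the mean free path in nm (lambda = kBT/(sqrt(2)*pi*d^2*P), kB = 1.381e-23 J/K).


Mean free path: lambda = kB*T / (sqrt(2) * pi * d^2 * P)
lambda = 1.381e-23 * 300 / (sqrt(2) * pi * (3.2e-10)^2 * 85120)
lambda = 1.06984e-07 m
lambda = 106.98 nm

106.98


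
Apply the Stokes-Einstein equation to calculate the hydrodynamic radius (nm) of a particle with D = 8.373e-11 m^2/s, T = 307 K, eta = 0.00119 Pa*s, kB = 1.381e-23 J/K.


Stokes-Einstein: R = kB*T / (6*pi*eta*D)
R = 1.381e-23 * 307 / (6 * pi * 0.00119 * 8.373e-11)
R = 2.25737e-09 m = 2.26 nm

2.26


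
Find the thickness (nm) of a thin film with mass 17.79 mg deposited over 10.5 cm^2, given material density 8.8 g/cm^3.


Convert: m = 17.79 mg = 1.7790e-05 kg, A = 10.5 cm^2 = 1.0500e-03 m^2, rho = 8.8 g/cm^3 = 8800 kg/m^3
t = m / (A * rho)
t = 1.7790e-05 / (1.0500e-03 * 8800)
t = 1.9253e-06 m = 1925.3 nm

1925.3


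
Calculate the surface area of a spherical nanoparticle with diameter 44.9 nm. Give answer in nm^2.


Radius r = 44.9/2 = 22.45 nm
Surface area SA = 4 * pi * r^2
SA = 4 * pi * (22.45)^2
SA = 6333.48 nm^2

6333.48


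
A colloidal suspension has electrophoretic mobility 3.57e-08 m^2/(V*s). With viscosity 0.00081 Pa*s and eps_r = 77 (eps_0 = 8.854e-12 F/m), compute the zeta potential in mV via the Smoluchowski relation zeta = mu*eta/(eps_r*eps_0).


Smoluchowski equation: zeta = mu * eta / (eps_r * eps_0)
zeta = 3.57e-08 * 0.00081 / (77 * 8.854e-12)
zeta = 0.042415 V = 42.42 mV

42.42


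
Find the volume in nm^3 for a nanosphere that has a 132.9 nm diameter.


Radius r = 132.9/2 = 66.45 nm
Volume V = (4/3) * pi * r^3
V = (4/3) * pi * (66.45)^3
V = 1229061.36 nm^3

1229061.36


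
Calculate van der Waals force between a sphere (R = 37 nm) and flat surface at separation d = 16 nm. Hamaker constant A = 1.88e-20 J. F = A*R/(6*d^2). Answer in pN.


Convert to SI: R = 37 nm = 3.7e-08 m, d = 16 nm = 1.6e-08 m
F = A * R / (6 * d^2)
F = 1.88e-20 * 3.7e-08 / (6 * (1.6e-08)^2)
F = 4.52865e-13 N = 0.453 pN

0.453


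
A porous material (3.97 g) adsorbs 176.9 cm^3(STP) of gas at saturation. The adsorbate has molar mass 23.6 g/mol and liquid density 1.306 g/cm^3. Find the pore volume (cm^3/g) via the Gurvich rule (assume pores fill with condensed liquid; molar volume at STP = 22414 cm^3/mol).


Moles adsorbed n = V_ads / 22414 = 176.9 / 22414 = 7.892389e-03 mol
Liquid volume V_liq = n * M / rho_liq = 7.892389e-03 * 23.6 / 1.306 = 0.14262 cm^3
Specific pore volume V_pore = V_liq / m_sample = 0.14262 / 3.97
V_pore = 0.0359 cm^3/g

0.0359


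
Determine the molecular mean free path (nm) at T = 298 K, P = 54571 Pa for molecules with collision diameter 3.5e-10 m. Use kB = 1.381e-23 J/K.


Mean free path: lambda = kB*T / (sqrt(2) * pi * d^2 * P)
lambda = 1.381e-23 * 298 / (sqrt(2) * pi * (3.5e-10)^2 * 54571)
lambda = 1.38563e-07 m
lambda = 138.56 nm

138.56


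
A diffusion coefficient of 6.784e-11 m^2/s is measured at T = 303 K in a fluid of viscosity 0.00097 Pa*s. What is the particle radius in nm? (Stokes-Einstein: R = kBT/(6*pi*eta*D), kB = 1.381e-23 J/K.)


Stokes-Einstein: R = kB*T / (6*pi*eta*D)
R = 1.381e-23 * 303 / (6 * pi * 0.00097 * 6.784e-11)
R = 3.37348e-09 m = 3.37 nm

3.37


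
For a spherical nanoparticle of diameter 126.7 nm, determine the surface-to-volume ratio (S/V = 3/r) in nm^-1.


Radius r = 126.7/2 = 63.35 nm
S/V = 3 / r = 3 / 63.35
S/V = 0.0474 nm^-1

0.0474


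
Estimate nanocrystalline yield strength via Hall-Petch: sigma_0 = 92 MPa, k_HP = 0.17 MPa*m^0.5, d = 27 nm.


d = 27 nm = 2.7e-08 m
sqrt(d) = 0.0001643168
Hall-Petch contribution = k / sqrt(d) = 0.17 / 0.0001643168 = 1034.6 MPa
sigma = sigma_0 + k/sqrt(d) = 92 + 1034.6 = 1126.6 MPa

1126.6


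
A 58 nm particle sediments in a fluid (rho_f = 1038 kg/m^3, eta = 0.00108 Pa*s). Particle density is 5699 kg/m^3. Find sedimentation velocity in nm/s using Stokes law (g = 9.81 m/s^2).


Radius R = 58/2 nm = 2.9e-08 m
Density difference = 5699 - 1038 = 4661 kg/m^3
v = 2 * R^2 * (rho_p - rho_f) * g / (9 * eta)
v = 2 * (2.9e-08)^2 * 4661 * 9.81 / (9 * 0.00108)
v = 7.91239e-09 m/s = 7.9124 nm/s

7.9124


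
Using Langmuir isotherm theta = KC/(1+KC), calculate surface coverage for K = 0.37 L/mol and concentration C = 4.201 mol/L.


Langmuir isotherm: theta = K*C / (1 + K*C)
K*C = 0.37 * 4.201 = 1.55437
theta = 1.55437 / (1 + 1.55437) = 1.55437 / 2.55437
theta = 0.6085

0.6085


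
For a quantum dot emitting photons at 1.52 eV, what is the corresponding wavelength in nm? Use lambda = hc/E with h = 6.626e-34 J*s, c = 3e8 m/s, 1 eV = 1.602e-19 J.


Convert energy: E = 1.52 eV = 1.52 * 1.602e-19 = 2.43504e-19 J
lambda = h*c / E = 6.626e-34 * 3e8 / 2.43504e-19
lambda = 8.16332e-07 m = 816.3 nm

816.3


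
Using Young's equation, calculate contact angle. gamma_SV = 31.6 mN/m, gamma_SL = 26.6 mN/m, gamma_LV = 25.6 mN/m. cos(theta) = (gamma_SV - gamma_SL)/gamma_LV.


cos(theta) = (gamma_SV - gamma_SL) / gamma_LV
cos(theta) = (31.6 - 26.6) / 25.6
cos(theta) = 0.195312
theta = arccos(0.195312) = 78.74 degrees

78.74


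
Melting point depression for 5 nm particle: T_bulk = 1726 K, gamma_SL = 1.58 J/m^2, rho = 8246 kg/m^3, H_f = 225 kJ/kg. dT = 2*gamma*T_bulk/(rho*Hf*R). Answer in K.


Radius R = 5/2 = 2.5 nm = 2.5e-09 m
Convert H_f = 225 kJ/kg = 225000 J/kg
dT = 2 * gamma_SL * T_bulk / (rho * H_f * R)
dT = 2 * 1.58 * 1726 / (8246 * 225000 * 2.5e-09)
dT = 1175.9 K

1175.9


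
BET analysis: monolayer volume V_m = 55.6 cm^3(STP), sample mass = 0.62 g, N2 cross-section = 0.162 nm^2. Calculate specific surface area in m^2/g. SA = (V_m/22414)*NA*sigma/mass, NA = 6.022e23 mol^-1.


Number of moles in monolayer = V_m / 22414 = 55.6 / 22414 = 0.00248059
Number of molecules = moles * NA = 0.00248059 * 6.022e23
SA = molecules * sigma / mass
SA = (55.6 / 22414) * 6.022e23 * 0.162e-18 / 0.62
SA = 390.3 m^2/g

390.3


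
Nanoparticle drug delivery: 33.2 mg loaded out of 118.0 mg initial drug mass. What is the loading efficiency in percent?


Drug loading efficiency = (drug loaded / drug initial) * 100
DLE = 33.2 / 118.0 * 100
DLE = 0.2814 * 100
DLE = 28.14%

28.14


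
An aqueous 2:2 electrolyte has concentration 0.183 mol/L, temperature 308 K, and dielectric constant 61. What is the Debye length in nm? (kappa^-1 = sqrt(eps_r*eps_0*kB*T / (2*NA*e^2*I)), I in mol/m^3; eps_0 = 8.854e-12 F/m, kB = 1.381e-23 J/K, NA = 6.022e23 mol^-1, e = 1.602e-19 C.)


Ionic strength I = 0.183 * 2^2 * 1000 = 732 mol/m^3
kappa^-1 = sqrt(61 * 8.854e-12 * 1.381e-23 * 308 / (2 * 6.022e23 * (1.602e-19)^2 * 732))
kappa^-1 = 0.319 nm

0.319


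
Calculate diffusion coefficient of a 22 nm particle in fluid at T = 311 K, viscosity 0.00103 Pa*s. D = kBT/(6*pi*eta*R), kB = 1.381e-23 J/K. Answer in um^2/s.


Radius R = 22/2 = 11 nm = 1.1e-08 m
D = kB*T / (6*pi*eta*R)
D = 1.381e-23 * 311 / (6 * pi * 0.00103 * 1.1e-08)
D = 2.01105e-11 m^2/s = 20.111 um^2/s

20.111


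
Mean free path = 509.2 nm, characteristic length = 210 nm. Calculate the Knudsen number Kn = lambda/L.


Knudsen number Kn = lambda / L
Kn = 509.2 / 210
Kn = 2.4248

2.4248


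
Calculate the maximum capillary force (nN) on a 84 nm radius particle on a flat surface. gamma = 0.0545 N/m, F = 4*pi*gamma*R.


Convert radius: R = 84 nm = 8.4e-08 m
F = 4 * pi * gamma * R
F = 4 * pi * 0.0545 * 8.4e-08
F = 5.75288e-08 N = 57.5288 nN

57.5288


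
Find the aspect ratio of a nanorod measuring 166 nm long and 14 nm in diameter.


Aspect ratio AR = length / diameter
AR = 166 / 14
AR = 11.86

11.86


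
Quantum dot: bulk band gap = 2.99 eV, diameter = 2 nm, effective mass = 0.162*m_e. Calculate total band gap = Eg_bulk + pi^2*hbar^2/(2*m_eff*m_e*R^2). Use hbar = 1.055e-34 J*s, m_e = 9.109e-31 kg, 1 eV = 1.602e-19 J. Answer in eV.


Radius R = 2/2 nm = 1e-09 m
Confinement energy dE = pi^2 * hbar^2 / (2 * m_eff * m_e * R^2)
dE = pi^2 * (1.055e-34)^2 / (2 * 0.162 * 9.109e-31 * (1e-09)^2) J, divided by 1.602e-19 J/eV
dE = 2.3234 eV
Total band gap = E_g(bulk) + dE = 2.99 + 2.3234 = 5.3134 eV

5.3134


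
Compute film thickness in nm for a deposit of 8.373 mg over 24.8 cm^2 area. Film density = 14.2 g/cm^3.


Convert: m = 8.373 mg = 8.3730e-06 kg, A = 24.8 cm^2 = 2.4800e-03 m^2, rho = 14.2 g/cm^3 = 14200 kg/m^3
t = m / (A * rho)
t = 8.3730e-06 / (2.4800e-03 * 14200)
t = 2.3776e-07 m = 237.8 nm

237.8


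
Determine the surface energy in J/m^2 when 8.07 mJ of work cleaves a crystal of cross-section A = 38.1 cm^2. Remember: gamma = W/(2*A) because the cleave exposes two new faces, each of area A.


Convert: A = 38.1 cm^2 = 0.00381 m^2, W = 8.07 mJ = 0.00807 J
Cleaving exposes two faces of area A, so total new surface = 2*A and gamma = W / (2*A)
gamma = 0.00807 / (2 * 0.00381)
gamma = 1.059 J/m^2

1.059


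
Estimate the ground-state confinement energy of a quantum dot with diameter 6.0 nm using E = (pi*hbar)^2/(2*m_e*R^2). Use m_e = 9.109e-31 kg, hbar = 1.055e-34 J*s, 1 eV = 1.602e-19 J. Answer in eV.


Radius R = 6.0/2 = 3 nm = 3e-09 m
E = (pi * 1.055e-34)^2 / (2 * 9.109e-31 * (3e-09)^2)
E(J) = 6.69979e-21
E = E(J) / 1.602e-19 = 0.0418 eV

0.0418


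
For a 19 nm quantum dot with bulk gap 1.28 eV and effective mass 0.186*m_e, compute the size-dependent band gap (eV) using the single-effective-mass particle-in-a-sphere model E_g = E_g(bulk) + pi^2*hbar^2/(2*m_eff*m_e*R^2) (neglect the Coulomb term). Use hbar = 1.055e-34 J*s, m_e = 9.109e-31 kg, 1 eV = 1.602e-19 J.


Radius R = 19/2 nm = 9.5e-09 m
Confinement energy dE = pi^2 * hbar^2 / (2 * m_eff * m_e * R^2)
dE = pi^2 * (1.055e-34)^2 / (2 * 0.186 * 9.109e-31 * (9.5e-09)^2) J, divided by 1.602e-19 J/eV
dE = 0.0224 eV
Total band gap = E_g(bulk) + dE = 1.28 + 0.0224 = 1.3024 eV

1.3024


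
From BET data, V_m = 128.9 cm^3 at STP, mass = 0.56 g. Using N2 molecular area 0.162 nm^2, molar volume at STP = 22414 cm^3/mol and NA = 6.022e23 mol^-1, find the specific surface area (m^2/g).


Number of moles in monolayer = V_m / 22414 = 128.9 / 22414 = 0.00575087
Number of molecules = moles * NA = 0.00575087 * 6.022e23
SA = molecules * sigma / mass
SA = (128.9 / 22414) * 6.022e23 * 0.162e-18 / 0.56
SA = 1001.8 m^2/g

1001.8


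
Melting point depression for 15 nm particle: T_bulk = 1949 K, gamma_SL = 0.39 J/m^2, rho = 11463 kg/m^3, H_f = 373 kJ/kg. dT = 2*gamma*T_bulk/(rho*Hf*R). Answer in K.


Radius R = 15/2 = 7.5 nm = 7.5e-09 m
Convert H_f = 373 kJ/kg = 373000 J/kg
dT = 2 * gamma_SL * T_bulk / (rho * H_f * R)
dT = 2 * 0.39 * 1949 / (11463 * 373000 * 7.5e-09)
dT = 47.4 K

47.4


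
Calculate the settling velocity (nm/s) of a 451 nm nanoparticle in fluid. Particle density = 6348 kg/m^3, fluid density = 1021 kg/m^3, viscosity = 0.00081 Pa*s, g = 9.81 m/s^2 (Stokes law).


Radius R = 451/2 nm = 2.255e-07 m
Density difference = 6348 - 1021 = 5327 kg/m^3
v = 2 * R^2 * (rho_p - rho_f) * g / (9 * eta)
v = 2 * (2.255e-07)^2 * 5327 * 9.81 / (9 * 0.00081)
v = 7.29033e-07 m/s = 729.0331 nm/s

729.0331


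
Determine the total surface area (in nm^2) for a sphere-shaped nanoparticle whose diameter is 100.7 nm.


Radius r = 100.7/2 = 50.35 nm
Surface area SA = 4 * pi * r^2
SA = 4 * pi * (50.35)^2
SA = 31857.29 nm^2

31857.29


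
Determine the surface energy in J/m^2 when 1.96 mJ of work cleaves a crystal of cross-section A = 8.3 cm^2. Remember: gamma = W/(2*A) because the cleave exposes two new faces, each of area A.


Convert: A = 8.3 cm^2 = 0.00083 m^2, W = 1.96 mJ = 0.00196 J
Cleaving exposes two faces of area A, so total new surface = 2*A and gamma = W / (2*A)
gamma = 0.00196 / (2 * 0.00083)
gamma = 1.181 J/m^2

1.181


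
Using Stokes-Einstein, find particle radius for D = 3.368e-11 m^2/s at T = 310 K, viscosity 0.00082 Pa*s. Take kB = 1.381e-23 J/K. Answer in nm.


Stokes-Einstein: R = kB*T / (6*pi*eta*D)
R = 1.381e-23 * 310 / (6 * pi * 0.00082 * 3.368e-11)
R = 8.22372e-09 m = 8.22 nm

8.22


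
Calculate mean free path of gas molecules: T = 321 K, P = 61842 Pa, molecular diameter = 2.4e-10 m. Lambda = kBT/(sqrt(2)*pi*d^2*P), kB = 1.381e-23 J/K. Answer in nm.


Mean free path: lambda = kB*T / (sqrt(2) * pi * d^2 * P)
lambda = 1.381e-23 * 321 / (sqrt(2) * pi * (2.4e-10)^2 * 61842)
lambda = 2.80109e-07 m
lambda = 280.11 nm

280.11


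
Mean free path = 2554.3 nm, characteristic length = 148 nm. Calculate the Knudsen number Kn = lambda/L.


Knudsen number Kn = lambda / L
Kn = 2554.3 / 148
Kn = 17.2588

17.2588


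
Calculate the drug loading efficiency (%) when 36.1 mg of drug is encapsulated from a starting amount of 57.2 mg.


Drug loading efficiency = (drug loaded / drug initial) * 100
DLE = 36.1 / 57.2 * 100
DLE = 0.6311 * 100
DLE = 63.11%

63.11


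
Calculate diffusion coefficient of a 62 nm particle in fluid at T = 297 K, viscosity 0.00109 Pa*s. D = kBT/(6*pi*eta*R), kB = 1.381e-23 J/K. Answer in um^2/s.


Radius R = 62/2 = 31 nm = 3.1e-08 m
D = kB*T / (6*pi*eta*R)
D = 1.381e-23 * 297 / (6 * pi * 0.00109 * 3.1e-08)
D = 6.43963e-12 m^2/s = 6.44 um^2/s

6.44


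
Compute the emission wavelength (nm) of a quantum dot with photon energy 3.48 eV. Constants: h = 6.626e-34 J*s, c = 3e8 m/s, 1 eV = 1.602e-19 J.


Convert energy: E = 3.48 eV = 3.48 * 1.602e-19 = 5.57496e-19 J
lambda = h*c / E = 6.626e-34 * 3e8 / 5.57496e-19
lambda = 3.56559e-07 m = 356.6 nm

356.6


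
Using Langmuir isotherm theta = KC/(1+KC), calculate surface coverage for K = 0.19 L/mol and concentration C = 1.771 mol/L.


Langmuir isotherm: theta = K*C / (1 + K*C)
K*C = 0.19 * 1.771 = 0.33649
theta = 0.33649 / (1 + 0.33649) = 0.33649 / 1.33649
theta = 0.2518

0.2518


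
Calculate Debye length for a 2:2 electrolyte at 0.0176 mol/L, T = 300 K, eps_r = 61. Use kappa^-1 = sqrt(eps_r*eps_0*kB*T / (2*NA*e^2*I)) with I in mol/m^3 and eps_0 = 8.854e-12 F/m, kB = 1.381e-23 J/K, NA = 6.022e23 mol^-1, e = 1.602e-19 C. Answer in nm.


Ionic strength I = 0.0176 * 2^2 * 1000 = 70.4 mol/m^3
kappa^-1 = sqrt(61 * 8.854e-12 * 1.381e-23 * 300 / (2 * 6.022e23 * (1.602e-19)^2 * 70.4))
kappa^-1 = 1.014 nm

1.014


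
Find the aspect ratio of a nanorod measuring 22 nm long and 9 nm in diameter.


Aspect ratio AR = length / diameter
AR = 22 / 9
AR = 2.44

2.44


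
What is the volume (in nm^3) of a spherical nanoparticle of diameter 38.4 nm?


Radius r = 38.4/2 = 19.2 nm
Volume V = (4/3) * pi * r^3
V = (4/3) * pi * (19.2)^3
V = 29647.79 nm^3

29647.79


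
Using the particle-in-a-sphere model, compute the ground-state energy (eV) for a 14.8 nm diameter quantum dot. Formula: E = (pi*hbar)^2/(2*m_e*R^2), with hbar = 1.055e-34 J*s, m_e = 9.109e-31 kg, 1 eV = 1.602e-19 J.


Radius R = 14.8/2 = 7.4 nm = 7.4e-09 m
E = (pi * 1.055e-34)^2 / (2 * 9.109e-31 * (7.4e-09)^2)
E(J) = 1.10113e-21
E = E(J) / 1.602e-19 = 0.0069 eV

0.0069


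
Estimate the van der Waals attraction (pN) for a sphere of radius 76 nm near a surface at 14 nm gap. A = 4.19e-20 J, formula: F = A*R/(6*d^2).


Convert to SI: R = 76 nm = 7.6e-08 m, d = 14 nm = 1.4e-08 m
F = A * R / (6 * d^2)
F = 4.19e-20 * 7.6e-08 / (6 * (1.4e-08)^2)
F = 2.70782e-12 N = 2.708 pN

2.708


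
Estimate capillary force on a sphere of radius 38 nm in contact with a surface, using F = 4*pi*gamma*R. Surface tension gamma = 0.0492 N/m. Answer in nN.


Convert radius: R = 38 nm = 3.8e-08 m
F = 4 * pi * gamma * R
F = 4 * pi * 0.0492 * 3.8e-08
F = 2.34941e-08 N = 23.4941 nN

23.4941


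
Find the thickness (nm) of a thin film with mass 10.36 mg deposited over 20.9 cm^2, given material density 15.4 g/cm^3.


Convert: m = 10.36 mg = 1.0360e-05 kg, A = 20.9 cm^2 = 2.0900e-03 m^2, rho = 15.4 g/cm^3 = 15400 kg/m^3
t = m / (A * rho)
t = 1.0360e-05 / (2.0900e-03 * 15400)
t = 3.2188e-07 m = 321.9 nm

321.9


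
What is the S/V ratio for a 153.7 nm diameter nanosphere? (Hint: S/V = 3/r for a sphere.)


Radius r = 153.7/2 = 76.85 nm
S/V = 3 / r = 3 / 76.85
S/V = 0.039 nm^-1

0.039


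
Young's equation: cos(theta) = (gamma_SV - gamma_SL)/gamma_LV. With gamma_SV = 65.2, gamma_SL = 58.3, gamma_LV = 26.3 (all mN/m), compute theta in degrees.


cos(theta) = (gamma_SV - gamma_SL) / gamma_LV
cos(theta) = (65.2 - 58.3) / 26.3
cos(theta) = 0.262357
theta = arccos(0.262357) = 74.79 degrees

74.79


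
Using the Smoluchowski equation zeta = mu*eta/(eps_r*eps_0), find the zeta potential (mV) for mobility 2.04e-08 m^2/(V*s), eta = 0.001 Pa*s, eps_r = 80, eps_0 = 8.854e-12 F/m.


Smoluchowski equation: zeta = mu * eta / (eps_r * eps_0)
zeta = 2.04e-08 * 0.001 / (80 * 8.854e-12)
zeta = 0.028801 V = 28.8 mV

28.8


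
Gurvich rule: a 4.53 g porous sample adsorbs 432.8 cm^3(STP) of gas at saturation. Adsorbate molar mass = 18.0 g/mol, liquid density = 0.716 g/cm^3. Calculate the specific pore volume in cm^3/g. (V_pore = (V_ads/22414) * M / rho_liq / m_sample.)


Moles adsorbed n = V_ads / 22414 = 432.8 / 22414 = 1.930936e-02 mol
Liquid volume V_liq = n * M / rho_liq = 1.930936e-02 * 18.0 / 0.716 = 0.48543 cm^3
Specific pore volume V_pore = V_liq / m_sample = 0.48543 / 4.53
V_pore = 0.1072 cm^3/g

0.1072


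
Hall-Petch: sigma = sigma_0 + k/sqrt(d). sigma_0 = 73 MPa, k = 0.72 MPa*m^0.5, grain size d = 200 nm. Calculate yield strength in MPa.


d = 200 nm = 2e-07 m
sqrt(d) = 0.0004472136
Hall-Petch contribution = k / sqrt(d) = 0.72 / 0.0004472136 = 1610.0 MPa
sigma = sigma_0 + k/sqrt(d) = 73 + 1610.0 = 1683.0 MPa

1683.0


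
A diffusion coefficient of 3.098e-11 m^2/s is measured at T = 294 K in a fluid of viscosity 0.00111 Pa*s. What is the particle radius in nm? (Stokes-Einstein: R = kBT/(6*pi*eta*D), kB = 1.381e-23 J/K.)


Stokes-Einstein: R = kB*T / (6*pi*eta*D)
R = 1.381e-23 * 294 / (6 * pi * 0.00111 * 3.098e-11)
R = 6.26377e-09 m = 6.26 nm

6.26


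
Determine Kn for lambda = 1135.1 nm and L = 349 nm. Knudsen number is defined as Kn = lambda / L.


Knudsen number Kn = lambda / L
Kn = 1135.1 / 349
Kn = 3.2524

3.2524


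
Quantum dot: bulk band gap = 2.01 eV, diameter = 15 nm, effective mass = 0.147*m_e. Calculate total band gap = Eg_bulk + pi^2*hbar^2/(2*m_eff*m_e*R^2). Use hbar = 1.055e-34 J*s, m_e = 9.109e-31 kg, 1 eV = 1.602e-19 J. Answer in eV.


Radius R = 15/2 nm = 7.5e-09 m
Confinement energy dE = pi^2 * hbar^2 / (2 * m_eff * m_e * R^2)
dE = pi^2 * (1.055e-34)^2 / (2 * 0.147 * 9.109e-31 * (7.5e-09)^2) J, divided by 1.602e-19 J/eV
dE = 0.0455 eV
Total band gap = E_g(bulk) + dE = 2.01 + 0.0455 = 2.0555 eV

2.0555


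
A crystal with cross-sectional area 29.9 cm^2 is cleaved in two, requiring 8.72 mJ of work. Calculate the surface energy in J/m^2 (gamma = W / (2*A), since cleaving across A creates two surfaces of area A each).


Convert: A = 29.9 cm^2 = 0.00299 m^2, W = 8.72 mJ = 0.00872 J
Cleaving exposes two faces of area A, so total new surface = 2*A and gamma = W / (2*A)
gamma = 0.00872 / (2 * 0.00299)
gamma = 1.458 J/m^2

1.458


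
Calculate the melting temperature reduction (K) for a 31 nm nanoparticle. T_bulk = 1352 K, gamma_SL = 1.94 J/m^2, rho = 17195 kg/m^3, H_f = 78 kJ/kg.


Radius R = 31/2 = 15.5 nm = 1.55e-08 m
Convert H_f = 78 kJ/kg = 78000 J/kg
dT = 2 * gamma_SL * T_bulk / (rho * H_f * R)
dT = 2 * 1.94 * 1352 / (17195 * 78000 * 1.55e-08)
dT = 252.3 K

252.3


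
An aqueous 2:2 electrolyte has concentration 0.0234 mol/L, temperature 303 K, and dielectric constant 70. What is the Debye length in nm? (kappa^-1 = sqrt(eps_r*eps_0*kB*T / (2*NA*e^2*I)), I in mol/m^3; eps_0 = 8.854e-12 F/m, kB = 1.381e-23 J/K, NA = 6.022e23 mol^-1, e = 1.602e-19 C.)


Ionic strength I = 0.0234 * 2^2 * 1000 = 93.6 mol/m^3
kappa^-1 = sqrt(70 * 8.854e-12 * 1.381e-23 * 303 / (2 * 6.022e23 * (1.602e-19)^2 * 93.6))
kappa^-1 = 0.947 nm

0.947


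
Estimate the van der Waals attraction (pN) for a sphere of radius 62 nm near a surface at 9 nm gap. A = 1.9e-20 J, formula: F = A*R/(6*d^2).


Convert to SI: R = 62 nm = 6.2e-08 m, d = 9 nm = 9e-09 m
F = A * R / (6 * d^2)
F = 1.9e-20 * 6.2e-08 / (6 * (9e-09)^2)
F = 2.42387e-12 N = 2.424 pN

2.424


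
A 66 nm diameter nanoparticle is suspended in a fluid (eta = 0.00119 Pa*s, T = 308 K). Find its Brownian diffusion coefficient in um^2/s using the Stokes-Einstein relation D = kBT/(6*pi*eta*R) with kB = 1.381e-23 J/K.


Radius R = 66/2 = 33 nm = 3.3e-08 m
D = kB*T / (6*pi*eta*R)
D = 1.381e-23 * 308 / (6 * pi * 0.00119 * 3.3e-08)
D = 5.74622e-12 m^2/s = 5.746 um^2/s

5.746


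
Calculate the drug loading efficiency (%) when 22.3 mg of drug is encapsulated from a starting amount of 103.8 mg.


Drug loading efficiency = (drug loaded / drug initial) * 100
DLE = 22.3 / 103.8 * 100
DLE = 0.2148 * 100
DLE = 21.48%

21.48


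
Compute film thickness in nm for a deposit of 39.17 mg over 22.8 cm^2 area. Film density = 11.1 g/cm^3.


Convert: m = 39.17 mg = 3.9170e-05 kg, A = 22.8 cm^2 = 2.2800e-03 m^2, rho = 11.1 g/cm^3 = 11100 kg/m^3
t = m / (A * rho)
t = 3.9170e-05 / (2.2800e-03 * 11100)
t = 1.5477e-06 m = 1547.7 nm

1547.7


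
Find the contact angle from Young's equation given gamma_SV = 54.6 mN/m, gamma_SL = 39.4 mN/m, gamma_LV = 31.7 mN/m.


cos(theta) = (gamma_SV - gamma_SL) / gamma_LV
cos(theta) = (54.6 - 39.4) / 31.7
cos(theta) = 0.479495
theta = arccos(0.479495) = 61.35 degrees

61.35


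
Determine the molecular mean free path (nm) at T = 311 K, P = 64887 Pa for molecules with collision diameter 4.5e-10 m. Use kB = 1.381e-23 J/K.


Mean free path: lambda = kB*T / (sqrt(2) * pi * d^2 * P)
lambda = 1.381e-23 * 311 / (sqrt(2) * pi * (4.5e-10)^2 * 64887)
lambda = 7.3571e-08 m
lambda = 73.57 nm

73.57


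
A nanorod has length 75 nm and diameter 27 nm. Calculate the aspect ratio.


Aspect ratio AR = length / diameter
AR = 75 / 27
AR = 2.78

2.78


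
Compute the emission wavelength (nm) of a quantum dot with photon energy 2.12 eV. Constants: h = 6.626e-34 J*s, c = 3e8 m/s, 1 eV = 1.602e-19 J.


Convert energy: E = 2.12 eV = 2.12 * 1.602e-19 = 3.39624e-19 J
lambda = h*c / E = 6.626e-34 * 3e8 / 3.39624e-19
lambda = 5.85294e-07 m = 585.3 nm

585.3


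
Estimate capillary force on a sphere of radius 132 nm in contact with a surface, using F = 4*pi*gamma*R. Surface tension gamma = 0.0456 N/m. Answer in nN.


Convert radius: R = 132 nm = 1.32e-07 m
F = 4 * pi * gamma * R
F = 4 * pi * 0.0456 * 1.32e-07
F = 7.56395e-08 N = 75.6395 nN

75.6395


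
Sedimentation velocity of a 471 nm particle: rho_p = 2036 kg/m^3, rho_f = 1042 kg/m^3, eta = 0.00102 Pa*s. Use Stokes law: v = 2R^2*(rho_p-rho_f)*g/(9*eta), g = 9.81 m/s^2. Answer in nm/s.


Radius R = 471/2 nm = 2.355e-07 m
Density difference = 2036 - 1042 = 994 kg/m^3
v = 2 * R^2 * (rho_p - rho_f) * g / (9 * eta)
v = 2 * (2.355e-07)^2 * 994 * 9.81 / (9 * 0.00102)
v = 1.17821e-07 m/s = 117.8215 nm/s

117.8215


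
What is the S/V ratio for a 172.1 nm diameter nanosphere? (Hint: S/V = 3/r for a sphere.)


Radius r = 172.1/2 = 86.05 nm
S/V = 3 / r = 3 / 86.05
S/V = 0.0349 nm^-1

0.0349


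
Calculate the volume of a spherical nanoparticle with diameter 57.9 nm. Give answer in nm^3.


Radius r = 57.9/2 = 28.95 nm
Volume V = (4/3) * pi * r^3
V = (4/3) * pi * (28.95)^3
V = 101632.9 nm^3

101632.9


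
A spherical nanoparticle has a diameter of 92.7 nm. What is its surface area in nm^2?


Radius r = 92.7/2 = 46.35 nm
Surface area SA = 4 * pi * r^2
SA = 4 * pi * (46.35)^2
SA = 26996.62 nm^2

26996.62


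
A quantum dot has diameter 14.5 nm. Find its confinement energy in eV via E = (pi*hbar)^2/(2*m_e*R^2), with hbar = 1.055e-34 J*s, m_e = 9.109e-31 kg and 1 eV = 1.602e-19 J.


Radius R = 14.5/2 = 7.25 nm = 7.25e-09 m
E = (pi * 1.055e-34)^2 / (2 * 9.109e-31 * (7.25e-09)^2)
E(J) = 1.14717e-21
E = E(J) / 1.602e-19 = 0.0072 eV

0.0072


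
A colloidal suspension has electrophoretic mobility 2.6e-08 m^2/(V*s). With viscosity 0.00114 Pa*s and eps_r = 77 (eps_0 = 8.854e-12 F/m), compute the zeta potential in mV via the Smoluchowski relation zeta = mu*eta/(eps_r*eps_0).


Smoluchowski equation: zeta = mu * eta / (eps_r * eps_0)
zeta = 2.6e-08 * 0.00114 / (77 * 8.854e-12)
zeta = 0.043476 V = 43.48 mV

43.48


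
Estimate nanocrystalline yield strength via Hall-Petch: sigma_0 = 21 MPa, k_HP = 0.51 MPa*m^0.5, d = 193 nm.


d = 193 nm = 1.93e-07 m
sqrt(d) = 0.0004393177
Hall-Petch contribution = k / sqrt(d) = 0.51 / 0.0004393177 = 1160.9 MPa
sigma = sigma_0 + k/sqrt(d) = 21 + 1160.9 = 1181.9 MPa

1181.9


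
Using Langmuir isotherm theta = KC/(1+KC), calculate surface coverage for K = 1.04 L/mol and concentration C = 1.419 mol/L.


Langmuir isotherm: theta = K*C / (1 + K*C)
K*C = 1.04 * 1.419 = 1.47576
theta = 1.47576 / (1 + 1.47576) = 1.47576 / 2.47576
theta = 0.5961

0.5961


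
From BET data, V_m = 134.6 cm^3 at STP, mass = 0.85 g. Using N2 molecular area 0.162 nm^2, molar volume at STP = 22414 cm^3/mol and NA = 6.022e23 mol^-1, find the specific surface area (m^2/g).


Number of moles in monolayer = V_m / 22414 = 134.6 / 22414 = 0.00600518
Number of molecules = moles * NA = 0.00600518 * 6.022e23
SA = molecules * sigma / mass
SA = (134.6 / 22414) * 6.022e23 * 0.162e-18 / 0.85
SA = 689.2 m^2/g

689.2


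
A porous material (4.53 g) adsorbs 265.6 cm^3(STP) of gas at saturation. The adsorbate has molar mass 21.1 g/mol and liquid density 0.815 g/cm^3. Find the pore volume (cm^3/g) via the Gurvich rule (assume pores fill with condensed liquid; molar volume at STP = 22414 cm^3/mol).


Moles adsorbed n = V_ads / 22414 = 265.6 / 22414 = 1.184974e-02 mol
Liquid volume V_liq = n * M / rho_liq = 1.184974e-02 * 21.1 / 0.815 = 0.30678 cm^3
Specific pore volume V_pore = V_liq / m_sample = 0.30678 / 4.53
V_pore = 0.0677 cm^3/g

0.0677


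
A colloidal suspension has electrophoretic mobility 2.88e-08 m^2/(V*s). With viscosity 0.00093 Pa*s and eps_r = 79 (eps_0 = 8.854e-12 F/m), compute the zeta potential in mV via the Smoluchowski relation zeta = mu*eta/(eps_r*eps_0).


Smoluchowski equation: zeta = mu * eta / (eps_r * eps_0)
zeta = 2.88e-08 * 0.00093 / (79 * 8.854e-12)
zeta = 0.038292 V = 38.29 mV

38.29


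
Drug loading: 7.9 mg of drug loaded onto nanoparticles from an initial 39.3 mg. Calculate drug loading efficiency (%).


Drug loading efficiency = (drug loaded / drug initial) * 100
DLE = 7.9 / 39.3 * 100
DLE = 0.201 * 100
DLE = 20.1%

20.1


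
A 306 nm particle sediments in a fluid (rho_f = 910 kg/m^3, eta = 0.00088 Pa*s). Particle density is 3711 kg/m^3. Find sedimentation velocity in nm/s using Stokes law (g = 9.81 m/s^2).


Radius R = 306/2 nm = 1.53e-07 m
Density difference = 3711 - 910 = 2801 kg/m^3
v = 2 * R^2 * (rho_p - rho_f) * g / (9 * eta)
v = 2 * (1.53e-07)^2 * 2801 * 9.81 / (9 * 0.00088)
v = 1.62431e-07 m/s = 162.4313 nm/s

162.4313


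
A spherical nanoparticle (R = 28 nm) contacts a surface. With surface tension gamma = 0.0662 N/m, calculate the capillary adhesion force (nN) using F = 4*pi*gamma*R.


Convert radius: R = 28 nm = 2.8e-08 m
F = 4 * pi * gamma * R
F = 4 * pi * 0.0662 * 2.8e-08
F = 2.3293e-08 N = 23.293 nN

23.293


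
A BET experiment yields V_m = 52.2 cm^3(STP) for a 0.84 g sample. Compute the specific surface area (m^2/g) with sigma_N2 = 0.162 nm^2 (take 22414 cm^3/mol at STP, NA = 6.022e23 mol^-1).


Number of moles in monolayer = V_m / 22414 = 52.2 / 22414 = 0.0023289
Number of molecules = moles * NA = 0.0023289 * 6.022e23
SA = molecules * sigma / mass
SA = (52.2 / 22414) * 6.022e23 * 0.162e-18 / 0.84
SA = 270.5 m^2/g

270.5


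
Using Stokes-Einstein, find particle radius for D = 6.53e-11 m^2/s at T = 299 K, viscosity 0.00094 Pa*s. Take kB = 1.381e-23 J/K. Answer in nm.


Stokes-Einstein: R = kB*T / (6*pi*eta*D)
R = 1.381e-23 * 299 / (6 * pi * 0.00094 * 6.53e-11)
R = 3.5688e-09 m = 3.57 nm

3.57


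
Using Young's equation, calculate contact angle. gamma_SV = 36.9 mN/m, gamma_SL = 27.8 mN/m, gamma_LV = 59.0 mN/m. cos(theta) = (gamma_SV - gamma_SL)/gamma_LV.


cos(theta) = (gamma_SV - gamma_SL) / gamma_LV
cos(theta) = (36.9 - 27.8) / 59.0
cos(theta) = 0.154237
theta = arccos(0.154237) = 81.13 degrees

81.13


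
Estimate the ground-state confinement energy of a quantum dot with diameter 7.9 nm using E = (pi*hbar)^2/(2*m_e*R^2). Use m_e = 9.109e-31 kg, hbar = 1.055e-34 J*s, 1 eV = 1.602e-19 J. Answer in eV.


Radius R = 7.9/2 = 3.95 nm = 3.95e-09 m
E = (pi * 1.055e-34)^2 / (2 * 9.109e-31 * (3.95e-09)^2)
E(J) = 3.86465e-21
E = E(J) / 1.602e-19 = 0.0241 eV

0.0241


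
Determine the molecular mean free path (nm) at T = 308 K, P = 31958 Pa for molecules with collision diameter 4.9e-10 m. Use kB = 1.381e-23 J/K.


Mean free path: lambda = kB*T / (sqrt(2) * pi * d^2 * P)
lambda = 1.381e-23 * 308 / (sqrt(2) * pi * (4.9e-10)^2 * 31958)
lambda = 1.24769e-07 m
lambda = 124.77 nm

124.77


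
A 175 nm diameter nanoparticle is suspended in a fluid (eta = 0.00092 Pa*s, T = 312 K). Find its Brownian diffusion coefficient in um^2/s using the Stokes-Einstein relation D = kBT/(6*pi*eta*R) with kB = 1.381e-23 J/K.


Radius R = 175/2 = 87.5 nm = 8.75e-08 m
D = kB*T / (6*pi*eta*R)
D = 1.381e-23 * 312 / (6 * pi * 0.00092 * 8.75e-08)
D = 2.83956e-12 m^2/s = 2.84 um^2/s

2.84


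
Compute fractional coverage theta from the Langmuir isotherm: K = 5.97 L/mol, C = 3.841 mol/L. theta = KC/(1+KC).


Langmuir isotherm: theta = K*C / (1 + K*C)
K*C = 5.97 * 3.841 = 22.93077
theta = 22.93077 / (1 + 22.93077) = 22.93077 / 23.93077
theta = 0.9582

0.9582


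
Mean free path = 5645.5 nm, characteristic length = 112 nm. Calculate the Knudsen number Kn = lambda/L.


Knudsen number Kn = lambda / L
Kn = 5645.5 / 112
Kn = 50.4062

50.4062


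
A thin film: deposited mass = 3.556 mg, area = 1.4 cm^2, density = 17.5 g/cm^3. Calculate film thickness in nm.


Convert: m = 3.556 mg = 3.5560e-06 kg, A = 1.4 cm^2 = 1.4000e-04 m^2, rho = 17.5 g/cm^3 = 17500 kg/m^3
t = m / (A * rho)
t = 3.5560e-06 / (1.4000e-04 * 17500)
t = 1.4514e-06 m = 1451.4 nm

1451.4


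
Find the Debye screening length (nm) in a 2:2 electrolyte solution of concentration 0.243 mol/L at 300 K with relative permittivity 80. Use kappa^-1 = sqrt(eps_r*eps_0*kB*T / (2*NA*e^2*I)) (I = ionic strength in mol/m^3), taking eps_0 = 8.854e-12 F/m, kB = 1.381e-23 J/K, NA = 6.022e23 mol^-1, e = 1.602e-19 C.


Ionic strength I = 0.243 * 2^2 * 1000 = 972 mol/m^3
kappa^-1 = sqrt(80 * 8.854e-12 * 1.381e-23 * 300 / (2 * 6.022e23 * (1.602e-19)^2 * 972))
kappa^-1 = 0.313 nm

0.313
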